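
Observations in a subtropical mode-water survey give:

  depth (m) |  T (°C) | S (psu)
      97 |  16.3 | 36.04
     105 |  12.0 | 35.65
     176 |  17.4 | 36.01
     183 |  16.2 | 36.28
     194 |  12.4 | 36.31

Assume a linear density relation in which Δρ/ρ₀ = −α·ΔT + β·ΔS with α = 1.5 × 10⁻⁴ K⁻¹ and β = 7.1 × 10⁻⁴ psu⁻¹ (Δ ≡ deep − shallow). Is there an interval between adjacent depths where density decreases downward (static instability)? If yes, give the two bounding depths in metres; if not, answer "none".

Evaluate Δρ/ρ₀ = −αΔT + βΔS across each adjacent pair:
  97–105 m: −αΔT+βΔS = −(1.5 × 10⁻⁴)(-4.3)+(7.1 × 10⁻⁴)(-0.39) = 3.7 × 10⁻⁴ → stable
  105–176 m: −αΔT+βΔS = −(1.5 × 10⁻⁴)(+5.4)+(7.1 × 10⁻⁴)(+0.36) = -5.5 × 10⁻⁴ → UNSTABLE
  176–183 m: −αΔT+βΔS = −(1.5 × 10⁻⁴)(-1.2)+(7.1 × 10⁻⁴)(+0.27) = 3.7 × 10⁻⁴ → stable
  183–194 m: −αΔT+βΔS = −(1.5 × 10⁻⁴)(-3.8)+(7.1 × 10⁻⁴)(+0.03) = 5.9 × 10⁻⁴ → stable
The 105–176 m interval has Δρ < 0: lighter water underlies denser water.

105–176 m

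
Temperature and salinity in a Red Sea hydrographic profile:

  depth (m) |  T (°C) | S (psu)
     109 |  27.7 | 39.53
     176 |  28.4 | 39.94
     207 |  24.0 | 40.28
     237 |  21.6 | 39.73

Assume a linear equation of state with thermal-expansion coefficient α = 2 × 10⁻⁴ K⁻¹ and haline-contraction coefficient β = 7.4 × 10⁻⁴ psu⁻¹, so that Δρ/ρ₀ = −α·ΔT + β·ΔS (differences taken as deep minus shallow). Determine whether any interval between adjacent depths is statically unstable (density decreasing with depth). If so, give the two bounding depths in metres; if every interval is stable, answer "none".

none

Evaluate Δρ/ρ₀ = −αΔT + βΔS across each adjacent pair:
  109–176 m: −αΔT+βΔS = −(2 × 10⁻⁴)(+0.7)+(7.4 × 10⁻⁴)(+0.41) = 1.6 × 10⁻⁴ → stable
  176–207 m: −αΔT+βΔS = −(2 × 10⁻⁴)(-4.4)+(7.4 × 10⁻⁴)(+0.34) = 1.1 × 10⁻³ → stable
  207–237 m: −αΔT+βΔS = −(2 × 10⁻⁴)(-2.4)+(7.4 × 10⁻⁴)(-0.55) = 7.3 × 10⁻⁵ → stable
Every interval has Δρ > 0: the column is stably stratified throughout.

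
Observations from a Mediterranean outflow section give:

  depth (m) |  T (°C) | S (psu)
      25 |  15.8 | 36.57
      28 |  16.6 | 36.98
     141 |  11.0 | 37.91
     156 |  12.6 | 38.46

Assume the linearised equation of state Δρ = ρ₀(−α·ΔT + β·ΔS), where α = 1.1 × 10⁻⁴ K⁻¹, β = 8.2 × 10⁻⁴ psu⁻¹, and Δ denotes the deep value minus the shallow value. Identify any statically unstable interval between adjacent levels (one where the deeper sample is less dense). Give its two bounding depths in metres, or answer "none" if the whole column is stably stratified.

none

Evaluate Δρ/ρ₀ = −αΔT + βΔS across each adjacent pair:
  25–28 m: −αΔT+βΔS = −(1.1 × 10⁻⁴)(+0.8)+(8.2 × 10⁻⁴)(+0.41) = 2.5 × 10⁻⁴ → stable
  28–141 m: −αΔT+βΔS = −(1.1 × 10⁻⁴)(-5.6)+(8.2 × 10⁻⁴)(+0.93) = 1.4 × 10⁻³ → stable
  141–156 m: −αΔT+βΔS = −(1.1 × 10⁻⁴)(+1.6)+(8.2 × 10⁻⁴)(+0.55) = 2.7 × 10⁻⁴ → stable
Every interval has Δρ > 0: the column is stably stratified throughout.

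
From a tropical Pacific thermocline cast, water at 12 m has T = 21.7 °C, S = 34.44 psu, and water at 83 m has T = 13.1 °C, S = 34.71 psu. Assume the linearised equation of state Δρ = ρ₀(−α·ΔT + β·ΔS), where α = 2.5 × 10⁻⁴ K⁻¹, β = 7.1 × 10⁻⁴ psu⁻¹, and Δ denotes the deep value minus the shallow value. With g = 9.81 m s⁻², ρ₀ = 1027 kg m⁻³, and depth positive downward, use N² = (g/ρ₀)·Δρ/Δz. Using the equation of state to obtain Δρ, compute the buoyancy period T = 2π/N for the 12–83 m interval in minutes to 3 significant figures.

ΔT = -8.6 K, ΔS = +0.27 psu (deep − shallow).
Δρ/ρ₀ = −αΔT + βΔS = 2.15 × 10⁻³ + 1.917 × 10⁻⁴ = 2.3417 × 10⁻³, so Δρ ≈ 2.405 kg m⁻³.
N² = (g/ρ₀)·Δρ/Δz = g·(Δρ/ρ₀)/Δz = 9.81 × 2.3417 × 10⁻³ / 71 = 3.2355 × 10⁻⁴ s⁻².
N = √(3.2355 × 10⁻⁴) = 0.017987 rad s⁻¹ → T = 2π/N = 349.32 s = 5.8220 min ≈ 5.82 min.

5.82 min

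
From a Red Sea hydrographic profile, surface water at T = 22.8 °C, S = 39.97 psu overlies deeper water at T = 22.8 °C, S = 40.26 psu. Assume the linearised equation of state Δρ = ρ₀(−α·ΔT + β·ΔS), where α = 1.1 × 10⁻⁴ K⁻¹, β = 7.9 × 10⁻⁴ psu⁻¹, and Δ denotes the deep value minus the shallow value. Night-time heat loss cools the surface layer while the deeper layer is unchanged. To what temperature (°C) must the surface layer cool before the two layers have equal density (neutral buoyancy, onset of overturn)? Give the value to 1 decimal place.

20.7 °C

Neutral buoyancy requires Δρ = 0, i.e. −α(T_deep − T_surf′) + β(S_deep − S_surf) = 0.
T_surf′ = T_deep − (β/α)·ΔS = 22.8 − (7.9 × 10⁻⁴/1.1 × 10⁻⁴)·(+0.29) = 20.717 °C.
Cooling required: 22.8 − (20.717) = 2.083 °C.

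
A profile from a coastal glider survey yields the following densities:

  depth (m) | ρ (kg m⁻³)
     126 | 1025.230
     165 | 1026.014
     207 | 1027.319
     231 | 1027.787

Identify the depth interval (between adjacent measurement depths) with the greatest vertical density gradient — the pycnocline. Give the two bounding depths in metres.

165–207 m

Compute the density gradient over each adjacent pair:
  126–165 m: Δρ/Δz = 0.784/39 = 0.020 kg m⁻⁴
  165–207 m: Δρ/Δz = 1.305/42 = 0.031 kg m⁻⁴
  207–231 m: Δρ/Δz = 0.468/24 = 0.019 kg m⁻⁴
The largest gradient is in the 165–207 m interval — the pycnocline.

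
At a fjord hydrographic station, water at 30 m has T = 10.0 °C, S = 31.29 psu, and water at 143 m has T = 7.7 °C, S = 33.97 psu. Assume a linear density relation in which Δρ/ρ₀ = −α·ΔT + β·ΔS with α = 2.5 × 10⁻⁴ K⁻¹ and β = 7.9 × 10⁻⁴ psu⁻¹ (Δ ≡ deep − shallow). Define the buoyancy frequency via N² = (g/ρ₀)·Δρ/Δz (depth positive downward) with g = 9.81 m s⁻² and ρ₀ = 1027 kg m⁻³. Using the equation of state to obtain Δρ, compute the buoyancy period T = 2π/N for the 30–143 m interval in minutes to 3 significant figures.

6.85 min

ΔT = -2.3 K, ΔS = +2.68 psu (deep − shallow).
Δρ/ρ₀ = −αΔT + βΔS = 5.75 × 10⁻⁴ + 2.1172 × 10⁻³ = 2.6922 × 10⁻³, so Δρ ≈ 2.765 kg m⁻³.
N² = (g/ρ₀)·Δρ/Δz = g·(Δρ/ρ₀)/Δz = 9.81 × 2.6922 × 10⁻³ / 113 = 2.3372 × 10⁻⁴ s⁻².
N = √(2.3372 × 10⁻⁴) = 0.015288 rad s⁻¹ → T = 2π/N = 410.99 s = 6.8498 min ≈ 6.85 min.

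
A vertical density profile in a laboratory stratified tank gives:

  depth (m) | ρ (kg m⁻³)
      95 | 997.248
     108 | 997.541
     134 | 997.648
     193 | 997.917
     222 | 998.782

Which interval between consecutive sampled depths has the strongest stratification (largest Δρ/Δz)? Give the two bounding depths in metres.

193–222 m

Compute the density gradient over each adjacent pair:
  95–108 m: Δρ/Δz = 0.293/13 = 0.023 kg m⁻⁴
  108–134 m: Δρ/Δz = 0.107/26 = 4.1 × 10⁻³ kg m⁻⁴
  134–193 m: Δρ/Δz = 0.269/59 = 4.6 × 10⁻³ kg m⁻⁴
  193–222 m: Δρ/Δz = 0.865/29 = 0.030 kg m⁻⁴
The largest gradient is in the 193–222 m interval — the pycnocline.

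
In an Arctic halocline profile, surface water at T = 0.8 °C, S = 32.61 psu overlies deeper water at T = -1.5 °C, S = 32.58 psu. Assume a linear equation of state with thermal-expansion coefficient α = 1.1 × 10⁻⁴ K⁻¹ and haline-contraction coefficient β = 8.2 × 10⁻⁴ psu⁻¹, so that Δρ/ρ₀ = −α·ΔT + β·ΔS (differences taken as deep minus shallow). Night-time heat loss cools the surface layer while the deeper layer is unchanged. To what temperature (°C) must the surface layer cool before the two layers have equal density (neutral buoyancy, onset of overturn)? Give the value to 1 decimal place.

-1.3 °C

Neutral buoyancy requires Δρ = 0, i.e. −α(T_deep − T_surf′) + β(S_deep − S_surf) = 0.
T_surf′ = T_deep − (β/α)·ΔS = -1.5 − (8.2 × 10⁻⁴/1.1 × 10⁻⁴)·(-0.03) = -1.276 °C.
Cooling required: 0.8 − (-1.276) = 2.076 °C.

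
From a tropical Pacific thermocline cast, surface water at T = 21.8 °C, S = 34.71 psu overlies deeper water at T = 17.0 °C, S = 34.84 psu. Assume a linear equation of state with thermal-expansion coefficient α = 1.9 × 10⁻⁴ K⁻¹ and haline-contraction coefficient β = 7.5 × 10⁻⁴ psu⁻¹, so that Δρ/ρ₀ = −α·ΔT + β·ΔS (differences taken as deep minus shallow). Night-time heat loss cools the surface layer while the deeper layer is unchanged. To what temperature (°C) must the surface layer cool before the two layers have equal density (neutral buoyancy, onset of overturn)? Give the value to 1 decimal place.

16.5 °C

Neutral buoyancy requires Δρ = 0, i.e. −α(T_deep − T_surf′) + β(S_deep − S_surf) = 0.
T_surf′ = T_deep − (β/α)·ΔS = 17.0 − (7.5 × 10⁻⁴/1.9 × 10⁻⁴)·(+0.13) = 16.487 °C.
Cooling required: 21.8 − (16.487) = 5.313 °C.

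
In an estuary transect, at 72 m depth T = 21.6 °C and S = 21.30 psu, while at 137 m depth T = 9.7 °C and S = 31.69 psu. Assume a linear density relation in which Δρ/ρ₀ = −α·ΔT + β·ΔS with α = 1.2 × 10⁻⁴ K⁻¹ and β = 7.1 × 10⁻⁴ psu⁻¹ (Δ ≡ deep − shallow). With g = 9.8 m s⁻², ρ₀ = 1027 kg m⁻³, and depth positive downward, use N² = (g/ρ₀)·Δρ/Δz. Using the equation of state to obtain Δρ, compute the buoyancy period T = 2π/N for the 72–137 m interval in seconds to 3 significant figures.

ΔT = -11.9 K, ΔS = +10.39 psu (deep − shallow).
Δρ/ρ₀ = −αΔT + βΔS = 1.428 × 10⁻³ + 7.3769 × 10⁻³ = 8.8049 × 10⁻³, so Δρ ≈ 9.043 kg m⁻³.
N² = (g/ρ₀)·Δρ/Δz = g·(Δρ/ρ₀)/Δz = 9.8 × 8.8049 × 10⁻³ / 65 = 1.3275 × 10⁻³ s⁻².
N = √(1.3275 × 10⁻³) = 0.036435 rad s⁻¹ → T = 2π/N = 172.45 s ≈ 172 s.

172 s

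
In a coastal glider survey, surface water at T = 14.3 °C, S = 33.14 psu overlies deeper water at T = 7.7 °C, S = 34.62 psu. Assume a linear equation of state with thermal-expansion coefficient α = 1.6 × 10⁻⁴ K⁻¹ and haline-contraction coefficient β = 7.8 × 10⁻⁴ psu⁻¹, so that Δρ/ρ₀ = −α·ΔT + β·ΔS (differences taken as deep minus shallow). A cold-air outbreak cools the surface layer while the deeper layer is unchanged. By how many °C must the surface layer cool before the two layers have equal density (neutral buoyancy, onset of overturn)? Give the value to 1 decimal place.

Neutral buoyancy requires Δρ = 0, i.e. −α(T_deep − T_surf′) + β(S_deep − S_surf) = 0.
T_surf′ = T_deep − (β/α)·ΔS = 7.7 − (7.8 × 10⁻⁴/1.6 × 10⁻⁴)·(+1.48) = 0.485 °C.
Cooling required: 14.3 − (0.485) = 13.815 °C.

13.8 °C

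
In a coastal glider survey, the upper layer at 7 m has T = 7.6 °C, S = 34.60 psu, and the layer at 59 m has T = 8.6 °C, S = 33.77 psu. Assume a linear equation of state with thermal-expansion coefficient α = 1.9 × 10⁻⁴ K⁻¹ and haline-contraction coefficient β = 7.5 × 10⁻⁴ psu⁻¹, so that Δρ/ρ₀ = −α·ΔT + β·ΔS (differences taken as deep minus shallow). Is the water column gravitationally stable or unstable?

unstable

ΔT = 8.6 − 7.6 = +1.0 K and ΔS = 33.77 − 34.60 = -0.83 psu (deep − shallow).
−αΔT = -1.90 × 10⁻⁴; βΔS = -6.225 × 10⁻⁴; sum Δρ/ρ₀ = -8.125 × 10⁻⁴.
Δρ/ρ₀ < 0, so Δρ < 0: deeper water is lighter → statically unstable; the column would overturn.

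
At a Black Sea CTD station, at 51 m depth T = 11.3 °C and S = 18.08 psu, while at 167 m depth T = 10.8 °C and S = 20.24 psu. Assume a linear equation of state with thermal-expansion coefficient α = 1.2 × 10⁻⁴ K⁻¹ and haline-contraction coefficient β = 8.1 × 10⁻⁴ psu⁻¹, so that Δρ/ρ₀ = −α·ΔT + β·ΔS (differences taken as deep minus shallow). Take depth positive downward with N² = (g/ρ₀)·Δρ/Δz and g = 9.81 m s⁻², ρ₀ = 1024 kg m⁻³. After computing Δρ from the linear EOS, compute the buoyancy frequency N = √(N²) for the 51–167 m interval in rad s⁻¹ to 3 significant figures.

ΔT = -0.5 K, ΔS = +2.16 psu (deep − shallow).
Δρ/ρ₀ = −αΔT + βΔS = 6.00 × 10⁻⁵ + 1.7496 × 10⁻³ = 1.8096 × 10⁻³, so Δρ ≈ 1.853 kg m⁻³.
N² = (g/ρ₀)·Δρ/Δz = g·(Δρ/ρ₀)/Δz = 9.81 × 1.8096 × 10⁻³ / 116 = 1.5304 × 10⁻⁴ s⁻².
N = √(1.5304 × 10⁻⁴) = 0.012371 rad s⁻¹ ≈ 0.0124 rad s⁻¹.

0.0124 rad s⁻¹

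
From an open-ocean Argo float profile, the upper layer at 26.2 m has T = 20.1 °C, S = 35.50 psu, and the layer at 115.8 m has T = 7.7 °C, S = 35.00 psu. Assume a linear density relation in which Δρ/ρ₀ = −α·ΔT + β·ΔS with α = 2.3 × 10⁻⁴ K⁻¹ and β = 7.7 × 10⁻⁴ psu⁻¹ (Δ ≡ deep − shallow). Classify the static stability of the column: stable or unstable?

ΔT = 7.7 − 20.1 = -12.4 K and ΔS = 35.00 − 35.50 = -0.50 psu (deep − shallow).
−αΔT = 2.852 × 10⁻³; βΔS = -3.85 × 10⁻⁴; sum Δρ/ρ₀ = 2.467 × 10⁻³.
Δρ/ρ₀ > 0, so Δρ > 0: deeper water is denser → statically stable.

stable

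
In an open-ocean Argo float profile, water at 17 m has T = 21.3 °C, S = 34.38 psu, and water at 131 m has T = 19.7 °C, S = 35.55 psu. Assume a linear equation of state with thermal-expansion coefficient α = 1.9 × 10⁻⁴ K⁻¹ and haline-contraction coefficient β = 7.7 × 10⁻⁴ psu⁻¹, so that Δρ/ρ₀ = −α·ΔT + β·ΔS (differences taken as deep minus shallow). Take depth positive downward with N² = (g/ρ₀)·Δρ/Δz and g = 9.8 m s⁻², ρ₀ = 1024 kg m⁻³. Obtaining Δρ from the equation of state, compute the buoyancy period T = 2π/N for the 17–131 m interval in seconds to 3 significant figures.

ΔT = -1.6 K, ΔS = +1.17 psu (deep − shallow).
Δρ/ρ₀ = −αΔT + βΔS = 3.04 × 10⁻⁴ + 9.009 × 10⁻⁴ = 1.2049 × 10⁻³, so Δρ ≈ 1.234 kg m⁻³.
N² = (g/ρ₀)·Δρ/Δz = g·(Δρ/ρ₀)/Δz = 9.8 × 1.2049 × 10⁻³ / 114 = 1.0358 × 10⁻⁴ s⁻².
N = √(1.0358 × 10⁻⁴) = 0.010177 rad s⁻¹ → T = 2π/N = 617.39 s ≈ 617 s.

617 s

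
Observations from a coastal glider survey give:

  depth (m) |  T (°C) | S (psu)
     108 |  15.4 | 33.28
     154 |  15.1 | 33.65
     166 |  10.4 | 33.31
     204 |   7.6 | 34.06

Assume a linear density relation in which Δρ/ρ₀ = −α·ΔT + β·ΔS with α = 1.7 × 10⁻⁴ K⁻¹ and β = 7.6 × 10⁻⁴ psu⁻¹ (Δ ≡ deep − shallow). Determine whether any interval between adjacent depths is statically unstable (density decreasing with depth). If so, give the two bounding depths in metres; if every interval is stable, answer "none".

none

Evaluate Δρ/ρ₀ = −αΔT + βΔS across each adjacent pair:
  108–154 m: −αΔT+βΔS = −(1.7 × 10⁻⁴)(-0.3)+(7.6 × 10⁻⁴)(+0.37) = 3.3 × 10⁻⁴ → stable
  154–166 m: −αΔT+βΔS = −(1.7 × 10⁻⁴)(-4.7)+(7.6 × 10⁻⁴)(-0.34) = 5.4 × 10⁻⁴ → stable
  166–204 m: −αΔT+βΔS = −(1.7 × 10⁻⁴)(-2.8)+(7.6 × 10⁻⁴)(+0.75) = 1.0 × 10⁻³ → stable
Every interval has Δρ > 0: the column is stably stratified throughout.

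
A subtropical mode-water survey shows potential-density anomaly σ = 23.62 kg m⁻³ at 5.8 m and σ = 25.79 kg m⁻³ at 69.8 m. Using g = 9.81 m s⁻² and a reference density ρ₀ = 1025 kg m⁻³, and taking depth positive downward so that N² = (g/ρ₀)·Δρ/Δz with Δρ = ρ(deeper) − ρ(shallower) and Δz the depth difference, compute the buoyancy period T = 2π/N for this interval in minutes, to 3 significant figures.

Δρ = 1025.79 − 1023.62 = 2.17 kg m⁻³ over Δz = 69.8 − 5.8 = 64 m.
N² = (9.81/1025) × (2.17/64) = 3.2451 × 10⁻⁴ s⁻².
N = √(3.2451 × 10⁻⁴) = 0.018014 rad s⁻¹, so T = 2π/N = 348.79 s = 5.8132 min ≈ 5.81 min.

5.81 min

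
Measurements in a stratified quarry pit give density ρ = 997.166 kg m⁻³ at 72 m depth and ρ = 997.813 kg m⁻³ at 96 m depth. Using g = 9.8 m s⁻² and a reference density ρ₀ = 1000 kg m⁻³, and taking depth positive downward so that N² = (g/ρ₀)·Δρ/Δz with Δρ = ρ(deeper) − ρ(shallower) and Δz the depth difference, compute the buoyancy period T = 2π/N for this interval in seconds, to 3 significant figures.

Δρ = 997.813 − 997.166 = 0.647 kg m⁻³ over Δz = 96 − 72 = 24 m.
N² = (9.8/1000) × (0.647/24) = 2.6419 × 10⁻⁴ s⁻².
N = √(2.6419 × 10⁻⁴) = 0.016254 rad s⁻¹, so T = 2π/N = 386.56 s ≈ 387 s.
A positive N² confirms static stability across the interval.

387 s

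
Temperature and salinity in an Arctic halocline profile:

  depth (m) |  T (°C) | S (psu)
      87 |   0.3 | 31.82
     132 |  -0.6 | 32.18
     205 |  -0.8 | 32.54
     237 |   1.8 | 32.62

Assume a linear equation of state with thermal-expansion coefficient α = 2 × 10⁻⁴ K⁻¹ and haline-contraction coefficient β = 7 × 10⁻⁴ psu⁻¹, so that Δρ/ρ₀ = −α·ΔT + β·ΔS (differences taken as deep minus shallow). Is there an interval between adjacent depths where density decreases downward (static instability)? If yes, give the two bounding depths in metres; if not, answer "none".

Evaluate Δρ/ρ₀ = −αΔT + βΔS across each adjacent pair:
  87–132 m: −αΔT+βΔS = −(2 × 10⁻⁴)(-0.9)+(7 × 10⁻⁴)(+0.36) = 4.3 × 10⁻⁴ → stable
  132–205 m: −αΔT+βΔS = −(2 × 10⁻⁴)(-0.2)+(7 × 10⁻⁴)(+0.36) = 2.9 × 10⁻⁴ → stable
  205–237 m: −αΔT+βΔS = −(2 × 10⁻⁴)(+2.6)+(7 × 10⁻⁴)(+0.08) = -4.6 × 10⁻⁴ → UNSTABLE
The 205–237 m interval has Δρ < 0: lighter water underlies denser water.

205–237 m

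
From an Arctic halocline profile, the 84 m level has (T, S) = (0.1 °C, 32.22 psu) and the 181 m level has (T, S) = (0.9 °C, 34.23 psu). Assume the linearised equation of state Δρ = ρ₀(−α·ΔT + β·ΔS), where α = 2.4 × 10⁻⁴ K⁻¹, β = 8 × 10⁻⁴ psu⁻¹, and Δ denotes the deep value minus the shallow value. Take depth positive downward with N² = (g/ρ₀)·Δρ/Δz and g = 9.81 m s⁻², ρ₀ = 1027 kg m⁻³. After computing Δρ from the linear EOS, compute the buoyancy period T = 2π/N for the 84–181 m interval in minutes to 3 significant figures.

ΔT = +0.8 K, ΔS = +2.01 psu (deep − shallow).
Δρ/ρ₀ = −αΔT + βΔS = -1.92 × 10⁻⁴ + 1.608 × 10⁻³ = 1.416 × 10⁻³, so Δρ ≈ 1.454 kg m⁻³.
N² = (g/ρ₀)·Δρ/Δz = g·(Δρ/ρ₀)/Δz = 9.81 × 1.416 × 10⁻³ / 97 = 1.4321 × 10⁻⁴ s⁻².
N = √(1.4321 × 10⁻⁴) = 0.011967 rad s⁻¹ → T = 2π/N = 525.04 s = 8.7507 min ≈ 8.75 min.

8.75 min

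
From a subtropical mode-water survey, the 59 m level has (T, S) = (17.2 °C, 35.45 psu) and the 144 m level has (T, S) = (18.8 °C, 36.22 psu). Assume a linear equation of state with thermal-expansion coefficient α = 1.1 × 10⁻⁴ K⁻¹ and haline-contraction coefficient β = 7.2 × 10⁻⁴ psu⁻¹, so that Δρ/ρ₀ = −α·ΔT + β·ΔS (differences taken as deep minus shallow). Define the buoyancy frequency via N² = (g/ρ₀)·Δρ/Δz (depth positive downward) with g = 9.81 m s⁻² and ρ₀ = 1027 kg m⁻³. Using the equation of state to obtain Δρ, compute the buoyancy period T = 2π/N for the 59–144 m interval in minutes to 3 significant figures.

ΔT = +1.6 K, ΔS = +0.77 psu (deep − shallow).
Δρ/ρ₀ = −αΔT + βΔS = -1.76 × 10⁻⁴ + 5.544 × 10⁻⁴ = 3.784 × 10⁻⁴, so Δρ ≈ 0.3886 kg m⁻³.
N² = (g/ρ₀)·Δρ/Δz = g·(Δρ/ρ₀)/Δz = 9.81 × 3.784 × 10⁻⁴ / 85 = 4.3672 × 10⁻⁵ s⁻².
N = √(4.3672 × 10⁻⁵) = 6.6085 × 10⁻³ rad s⁻¹ → T = 2π/N = 950.77 s = 15.846 min ≈ 15.8 min.

15.8 min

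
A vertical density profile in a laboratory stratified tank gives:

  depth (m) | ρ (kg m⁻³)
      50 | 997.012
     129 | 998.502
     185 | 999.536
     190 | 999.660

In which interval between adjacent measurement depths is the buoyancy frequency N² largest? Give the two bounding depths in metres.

Compute the density gradient over each adjacent pair:
  50–129 m: Δρ/Δz = 1.490/79 = 0.019 kg m⁻⁴
  129–185 m: Δρ/Δz = 1.034/56 = 0.018 kg m⁻⁴
  185–190 m: Δρ/Δz = 0.124/5 = 0.025 kg m⁻⁴
The largest gradient is in the 185–190 m interval — the pycnocline.

185–190 m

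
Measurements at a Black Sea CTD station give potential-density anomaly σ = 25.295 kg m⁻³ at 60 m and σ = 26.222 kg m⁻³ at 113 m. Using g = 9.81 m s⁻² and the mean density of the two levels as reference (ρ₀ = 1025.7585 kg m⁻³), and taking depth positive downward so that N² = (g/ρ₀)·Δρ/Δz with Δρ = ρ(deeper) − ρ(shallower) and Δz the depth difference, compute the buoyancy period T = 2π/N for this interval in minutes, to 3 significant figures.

Δρ = 1026.222 − 1025.295 = 0.927 kg m⁻³ over Δz = 113 − 60 = 53 m.
N² = (9.81/1025.7585) × (0.927/53) = 1.6727 × 10⁻⁴ s⁻².
N = √(1.6727 × 10⁻⁴) = 0.012933 rad s⁻¹, so T = 2π/N = 485.83 s = 8.0972 min ≈ 8.10 min.

8.10 min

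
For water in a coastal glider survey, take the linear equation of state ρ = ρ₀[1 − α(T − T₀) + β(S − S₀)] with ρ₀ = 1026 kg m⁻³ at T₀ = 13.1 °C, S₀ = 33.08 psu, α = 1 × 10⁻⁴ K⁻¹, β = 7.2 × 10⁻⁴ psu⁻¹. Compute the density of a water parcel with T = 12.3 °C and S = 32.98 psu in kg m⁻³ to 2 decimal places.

1026.01 kg m⁻³

T − T₀ = -0.8 K, S − S₀ = -0.10 psu.
Bracket = 1 − α·(-0.8) + β·(-0.10) = 1 + (8.00 × 10⁻⁶) = 1.0000080.
ρ = 1026 × 1.0000080 = 1026.01 kg m⁻³.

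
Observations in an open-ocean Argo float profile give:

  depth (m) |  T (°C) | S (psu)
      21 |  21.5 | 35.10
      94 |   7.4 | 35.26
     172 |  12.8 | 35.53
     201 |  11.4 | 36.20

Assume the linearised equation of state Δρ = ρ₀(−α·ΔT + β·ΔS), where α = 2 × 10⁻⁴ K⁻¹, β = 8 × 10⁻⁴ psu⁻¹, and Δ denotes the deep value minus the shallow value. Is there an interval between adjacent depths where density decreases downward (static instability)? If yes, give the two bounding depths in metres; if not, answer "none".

94–172 m

Evaluate Δρ/ρ₀ = −αΔT + βΔS across each adjacent pair:
  21–94 m: −αΔT+βΔS = −(2 × 10⁻⁴)(-14.1)+(8 × 10⁻⁴)(+0.16) = 2.9 × 10⁻³ → stable
  94–172 m: −αΔT+βΔS = −(2 × 10⁻⁴)(+5.4)+(8 × 10⁻⁴)(+0.27) = -8.6 × 10⁻⁴ → UNSTABLE
  172–201 m: −αΔT+βΔS = −(2 × 10⁻⁴)(-1.4)+(8 × 10⁻⁴)(+0.67) = 8.2 × 10⁻⁴ → stable
The 94–172 m interval has Δρ < 0: lighter water underlies denser water.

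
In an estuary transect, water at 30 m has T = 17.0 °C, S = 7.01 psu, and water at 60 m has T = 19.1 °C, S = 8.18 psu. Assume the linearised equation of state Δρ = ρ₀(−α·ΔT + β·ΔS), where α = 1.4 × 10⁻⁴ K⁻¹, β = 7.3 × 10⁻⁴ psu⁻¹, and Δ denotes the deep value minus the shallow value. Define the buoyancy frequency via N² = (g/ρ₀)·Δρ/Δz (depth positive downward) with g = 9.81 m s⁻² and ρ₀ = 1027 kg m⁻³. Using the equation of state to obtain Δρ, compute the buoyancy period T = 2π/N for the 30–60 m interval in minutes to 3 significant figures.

7.74 min

ΔT = +2.1 K, ΔS = +1.17 psu (deep − shallow).
Δρ/ρ₀ = −αΔT + βΔS = -2.94 × 10⁻⁴ + 8.541 × 10⁻⁴ = 5.601 × 10⁻⁴, so Δρ ≈ 0.5752 kg m⁻³.
N² = (g/ρ₀)·Δρ/Δz = g·(Δρ/ρ₀)/Δz = 9.81 × 5.601 × 10⁻⁴ / 30 = 1.8315 × 10⁻⁴ s⁻².
N = √(1.8315 × 10⁻⁴) = 0.013533 rad s⁻¹ → T = 2π/N = 464.29 s = 7.7382 min ≈ 7.74 min.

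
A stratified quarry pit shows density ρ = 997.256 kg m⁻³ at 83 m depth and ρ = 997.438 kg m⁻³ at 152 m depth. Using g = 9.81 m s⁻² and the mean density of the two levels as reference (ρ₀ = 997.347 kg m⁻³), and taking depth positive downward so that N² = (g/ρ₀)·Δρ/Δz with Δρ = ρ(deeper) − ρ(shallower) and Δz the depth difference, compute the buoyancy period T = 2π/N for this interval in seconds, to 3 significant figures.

1.23 × 10³ s

Δρ = 997.438 − 997.256 = 0.182 kg m⁻³ over Δz = 152 − 83 = 69 m.
N² = (9.81/997.347) × (0.182/69) = 2.5944 × 10⁻⁵ s⁻².
N = √(2.5944 × 10⁻⁵) = 5.0935 × 10⁻³ rad s⁻¹, so T = 2π/N = 1.2336 × 10³ s ≈ 1.23 × 10³ s.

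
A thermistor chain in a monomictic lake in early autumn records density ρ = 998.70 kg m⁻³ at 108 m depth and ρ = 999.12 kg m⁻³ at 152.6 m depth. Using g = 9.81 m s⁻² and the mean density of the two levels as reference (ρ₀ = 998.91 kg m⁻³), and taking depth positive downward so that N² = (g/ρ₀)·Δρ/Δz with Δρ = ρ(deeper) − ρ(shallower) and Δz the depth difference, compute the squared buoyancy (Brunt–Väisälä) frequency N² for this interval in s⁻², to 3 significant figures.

Δρ = 999.12 − 998.70 = 0.42 kg m⁻³ over Δz = 152.6 − 108 = 44.6 m.
N² = (9.81/998.91) × (0.42/44.6) = 9.2482 × 10⁻⁵ s⁻² ≈ 9.25 × 10⁻⁵ s⁻².

9.25 × 10⁻⁵ s⁻²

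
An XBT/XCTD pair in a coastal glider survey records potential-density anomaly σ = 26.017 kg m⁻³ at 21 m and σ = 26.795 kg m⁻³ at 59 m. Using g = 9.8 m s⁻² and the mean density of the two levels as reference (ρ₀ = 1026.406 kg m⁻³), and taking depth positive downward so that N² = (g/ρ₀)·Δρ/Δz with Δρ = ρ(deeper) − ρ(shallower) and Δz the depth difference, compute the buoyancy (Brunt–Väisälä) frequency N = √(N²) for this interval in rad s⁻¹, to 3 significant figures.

0.0140 rad s⁻¹

Δρ = 1026.795 − 1026.017 = 0.778 kg m⁻³ over Δz = 59 − 21 = 38 m.
N² = (9.8/1026.406) × (0.778/38) = 1.9548 × 10⁻⁴ s⁻².
N = √(1.9548 × 10⁻⁴) = 0.013981 rad s⁻¹ ≈ 0.0140 rad s⁻¹.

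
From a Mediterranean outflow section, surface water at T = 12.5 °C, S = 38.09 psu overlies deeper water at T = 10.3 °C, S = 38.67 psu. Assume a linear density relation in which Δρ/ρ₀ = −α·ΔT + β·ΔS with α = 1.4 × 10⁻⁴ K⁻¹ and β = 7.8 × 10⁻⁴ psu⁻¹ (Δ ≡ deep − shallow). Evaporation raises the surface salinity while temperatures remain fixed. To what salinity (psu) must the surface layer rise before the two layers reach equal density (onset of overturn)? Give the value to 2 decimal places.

39.06 psu

Neutral buoyancy requires −α(T_deep − T_surf) + β(S_deep − S_surf′) = 0.
S_surf′ = S_deep − (α/β)·ΔT = 38.67 − (1.4 × 10⁻⁴/7.8 × 10⁻⁴)·(-2.2) = 39.0649 psu.
Increase required: 39.0649 − 38.09 = 0.9749 psu.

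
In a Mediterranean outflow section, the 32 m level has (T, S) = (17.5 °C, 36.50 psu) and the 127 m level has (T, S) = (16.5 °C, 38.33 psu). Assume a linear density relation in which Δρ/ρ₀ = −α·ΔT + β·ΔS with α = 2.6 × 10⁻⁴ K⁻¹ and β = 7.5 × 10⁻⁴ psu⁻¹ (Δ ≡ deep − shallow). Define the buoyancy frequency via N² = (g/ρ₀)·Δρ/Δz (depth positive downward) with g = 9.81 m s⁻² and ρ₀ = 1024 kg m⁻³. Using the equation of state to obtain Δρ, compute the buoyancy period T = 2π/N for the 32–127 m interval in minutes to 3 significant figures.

ΔT = -1.0 K, ΔS = +1.83 psu (deep − shallow).
Δρ/ρ₀ = −αΔT + βΔS = 2.60 × 10⁻⁴ + 1.3725 × 10⁻³ = 1.6325 × 10⁻³, so Δρ ≈ 1.672 kg m⁻³.
N² = (g/ρ₀)·Δρ/Δz = g·(Δρ/ρ₀)/Δz = 9.81 × 1.6325 × 10⁻³ / 95 = 1.6858 × 10⁻⁴ s⁻².
N = √(1.6858 × 10⁻⁴) = 0.012984 rad s⁻¹ → T = 2π/N = 483.92 s = 8.0653 min ≈ 8.07 min.

8.07 min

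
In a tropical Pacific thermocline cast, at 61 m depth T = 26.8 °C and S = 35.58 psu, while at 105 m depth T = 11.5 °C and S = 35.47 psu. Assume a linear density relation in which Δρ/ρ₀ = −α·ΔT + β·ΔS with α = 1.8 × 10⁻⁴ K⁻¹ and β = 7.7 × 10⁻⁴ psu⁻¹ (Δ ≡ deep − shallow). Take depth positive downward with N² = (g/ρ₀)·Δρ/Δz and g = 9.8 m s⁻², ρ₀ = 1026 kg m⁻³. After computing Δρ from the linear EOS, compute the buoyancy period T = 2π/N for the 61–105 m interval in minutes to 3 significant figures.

4.29 min

ΔT = -15.3 K, ΔS = -0.11 psu (deep − shallow).
Δρ/ρ₀ = −αΔT + βΔS = 2.754 × 10⁻³ − 8.47 × 10⁻⁵ = 2.6693 × 10⁻³, so Δρ ≈ 2.739 kg m⁻³.
N² = (g/ρ₀)·Δρ/Δz = g·(Δρ/ρ₀)/Δz = 9.8 × 2.6693 × 10⁻³ / 44 = 5.9453 × 10⁻⁴ s⁻².
N = √(5.9453 × 10⁻⁴) = 0.024383 rad s⁻¹ → T = 2π/N = 257.69 s = 4.2948 min ≈ 4.29 min.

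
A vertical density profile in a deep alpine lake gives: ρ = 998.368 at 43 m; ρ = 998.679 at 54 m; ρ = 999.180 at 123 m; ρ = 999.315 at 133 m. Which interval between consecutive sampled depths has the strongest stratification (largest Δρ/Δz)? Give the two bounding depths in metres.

43–54 m

Compute the density gradient over each adjacent pair:
  43–54 m: Δρ/Δz = 0.311/11 = 0.028 kg m⁻⁴
  54–123 m: Δρ/Δz = 0.501/69 = 7.3 × 10⁻³ kg m⁻⁴
  123–133 m: Δρ/Δz = 0.135/10 = 0.014 kg m⁻⁴
The largest gradient is in the 43–54 m interval — the pycnocline.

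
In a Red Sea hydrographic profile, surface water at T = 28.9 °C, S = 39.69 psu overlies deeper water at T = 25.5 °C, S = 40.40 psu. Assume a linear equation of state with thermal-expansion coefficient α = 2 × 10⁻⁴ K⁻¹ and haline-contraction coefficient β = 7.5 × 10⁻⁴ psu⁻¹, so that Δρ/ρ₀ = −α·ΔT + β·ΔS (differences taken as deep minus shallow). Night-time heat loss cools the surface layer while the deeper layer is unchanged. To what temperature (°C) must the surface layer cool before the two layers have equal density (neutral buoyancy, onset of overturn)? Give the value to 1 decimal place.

Neutral buoyancy requires Δρ = 0, i.e. −α(T_deep − T_surf′) + β(S_deep − S_surf) = 0.
T_surf′ = T_deep − (β/α)·ΔS = 25.5 − (7.5 × 10⁻⁴/2 × 10⁻⁴)·(+0.71) = 22.837 °C.
Cooling required: 28.9 − (22.837) = 6.063 °C.

22.8 °C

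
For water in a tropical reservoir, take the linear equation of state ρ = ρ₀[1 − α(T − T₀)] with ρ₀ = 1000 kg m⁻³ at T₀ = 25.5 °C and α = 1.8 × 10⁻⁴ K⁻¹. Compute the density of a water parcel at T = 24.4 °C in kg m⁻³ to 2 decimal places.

T − T₀ = -1.1 K.
Bracket = 1 − α·(-1.1) = 1 + (1.98 × 10⁻⁴) = 1.0001980.
ρ = 1000 × 1.0001980 = 1000.20 kg m⁻³.

1000.20 kg m⁻³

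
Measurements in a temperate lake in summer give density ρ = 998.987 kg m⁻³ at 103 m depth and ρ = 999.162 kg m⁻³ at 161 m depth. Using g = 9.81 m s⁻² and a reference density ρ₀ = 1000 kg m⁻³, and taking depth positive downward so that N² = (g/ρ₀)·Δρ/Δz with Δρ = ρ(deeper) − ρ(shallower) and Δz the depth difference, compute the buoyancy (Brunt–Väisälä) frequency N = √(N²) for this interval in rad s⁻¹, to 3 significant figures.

5.44 × 10⁻³ rad s⁻¹

Δρ = 999.162 − 998.987 = 0.175 kg m⁻³ over Δz = 161 − 103 = 58 m.
N² = (9.81/1000) × (0.175/58) = 2.9599 × 10⁻⁵ s⁻².
N = √(2.9599 × 10⁻⁵) = 5.4405 × 10⁻³ rad s⁻¹ ≈ 5.44 × 10⁻³ rad s⁻¹.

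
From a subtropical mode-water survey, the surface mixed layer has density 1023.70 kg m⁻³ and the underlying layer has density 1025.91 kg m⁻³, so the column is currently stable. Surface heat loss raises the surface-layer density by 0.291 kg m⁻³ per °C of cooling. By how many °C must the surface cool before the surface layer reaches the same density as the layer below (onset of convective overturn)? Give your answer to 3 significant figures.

7.59 °C

Density deficit of the surface layer: 1025.91 − 1023.70 = 2.21 kg m⁻³.
Required change = 2.21 / 0.291 = 7.59 °C.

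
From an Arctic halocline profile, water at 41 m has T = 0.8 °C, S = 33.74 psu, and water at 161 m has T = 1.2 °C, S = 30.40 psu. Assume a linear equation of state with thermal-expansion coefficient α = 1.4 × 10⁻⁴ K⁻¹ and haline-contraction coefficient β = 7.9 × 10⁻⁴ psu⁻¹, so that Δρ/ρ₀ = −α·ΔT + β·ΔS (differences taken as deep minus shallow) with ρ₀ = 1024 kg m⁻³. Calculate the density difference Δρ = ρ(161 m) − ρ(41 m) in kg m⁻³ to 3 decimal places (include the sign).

ΔT = +0.4 K, ΔS = -3.34 psu (deep − shallow).
Δρ/ρ₀ = −(1.4 × 10⁻⁴)(+0.4) + (7.9 × 10⁻⁴)(-3.34) = -2.6946 × 10⁻³.
Δρ = 1024 × (-2.6946 × 10⁻³) = -2.759 kg m⁻³.
Negative Δρ: lighter below, statically unstable.

-2.759 kg m⁻³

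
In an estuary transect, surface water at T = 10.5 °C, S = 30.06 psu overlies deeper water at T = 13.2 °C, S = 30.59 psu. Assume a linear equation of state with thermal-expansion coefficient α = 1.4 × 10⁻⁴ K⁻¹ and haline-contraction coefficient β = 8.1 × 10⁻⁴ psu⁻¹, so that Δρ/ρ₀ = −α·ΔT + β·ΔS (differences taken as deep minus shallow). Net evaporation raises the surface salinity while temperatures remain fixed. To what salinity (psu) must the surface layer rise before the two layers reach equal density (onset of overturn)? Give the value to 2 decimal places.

Neutral buoyancy requires −α(T_deep − T_surf) + β(S_deep − S_surf′) = 0.
S_surf′ = S_deep − (α/β)·ΔT = 30.59 − (1.4 × 10⁻⁴/8.1 × 10⁻⁴)·(+2.7) = 30.1233 psu.
Increase required: 30.1233 − 30.06 = 0.0633 psu.

30.12 psu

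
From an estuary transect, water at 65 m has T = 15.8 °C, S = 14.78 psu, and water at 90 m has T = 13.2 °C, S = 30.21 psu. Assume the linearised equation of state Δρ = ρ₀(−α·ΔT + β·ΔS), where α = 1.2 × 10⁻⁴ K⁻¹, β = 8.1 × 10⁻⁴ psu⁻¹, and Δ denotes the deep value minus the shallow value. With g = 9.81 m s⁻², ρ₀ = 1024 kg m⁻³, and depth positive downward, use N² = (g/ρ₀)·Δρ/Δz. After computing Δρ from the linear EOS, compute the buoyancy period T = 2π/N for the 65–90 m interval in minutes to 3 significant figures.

ΔT = -2.6 K, ΔS = +15.43 psu (deep − shallow).
Δρ/ρ₀ = −αΔT + βΔS = 3.12 × 10⁻⁴ + 0.0124983 = 0.0128103, so Δρ ≈ 13.12 kg m⁻³.
N² = (g/ρ₀)·Δρ/Δz = g·(Δρ/ρ₀)/Δz = 9.81 × 0.0128103 / 25 = 5.0268 × 10⁻³ s⁻².
N = √(5.0268 × 10⁻³) = 0.070900 rad s⁻¹ → T = 2π/N = 88.620 s = 1.4770 min ≈ 1.48 min.

1.48 min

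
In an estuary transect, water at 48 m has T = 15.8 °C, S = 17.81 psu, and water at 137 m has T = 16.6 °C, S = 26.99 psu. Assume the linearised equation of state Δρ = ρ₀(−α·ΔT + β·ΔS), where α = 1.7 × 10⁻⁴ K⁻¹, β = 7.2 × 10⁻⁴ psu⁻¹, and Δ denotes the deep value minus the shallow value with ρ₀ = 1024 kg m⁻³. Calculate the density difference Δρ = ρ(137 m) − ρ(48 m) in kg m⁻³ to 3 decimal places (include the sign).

ΔT = +0.8 K, ΔS = +9.18 psu (deep − shallow).
Δρ/ρ₀ = −(1.7 × 10⁻⁴)(+0.8) + (7.2 × 10⁻⁴)(+9.18) = 6.4736 × 10⁻³.
Δρ = 1024 × (6.4736 × 10⁻³) = +6.629 kg m⁻³.
Positive Δρ: denser below, stable.

+6.629 kg m⁻³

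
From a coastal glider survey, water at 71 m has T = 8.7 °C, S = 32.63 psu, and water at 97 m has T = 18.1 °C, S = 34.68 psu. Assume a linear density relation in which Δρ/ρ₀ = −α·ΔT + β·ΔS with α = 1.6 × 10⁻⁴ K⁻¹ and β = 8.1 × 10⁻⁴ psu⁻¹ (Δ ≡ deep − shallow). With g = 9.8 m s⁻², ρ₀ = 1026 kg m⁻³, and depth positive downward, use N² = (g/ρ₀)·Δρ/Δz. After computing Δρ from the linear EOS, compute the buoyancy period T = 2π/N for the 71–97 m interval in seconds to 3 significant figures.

ΔT = +9.4 K, ΔS = +2.05 psu (deep − shallow).
Δρ/ρ₀ = −αΔT + βΔS = -1.504 × 10⁻³ + 1.6605 × 10⁻³ = 1.565 × 10⁻⁴, so Δρ ≈ 0.1606 kg m⁻³.
N² = (g/ρ₀)·Δρ/Δz = g·(Δρ/ρ₀)/Δz = 9.8 × 1.565 × 10⁻⁴ / 26 = 5.8988 × 10⁻⁵ s⁻².
N = √(5.8988 × 10⁻⁵) = 7.6804 × 10⁻³ rad s⁻¹ → T = 2π/N = 818.08 s ≈ 818 s.

818 s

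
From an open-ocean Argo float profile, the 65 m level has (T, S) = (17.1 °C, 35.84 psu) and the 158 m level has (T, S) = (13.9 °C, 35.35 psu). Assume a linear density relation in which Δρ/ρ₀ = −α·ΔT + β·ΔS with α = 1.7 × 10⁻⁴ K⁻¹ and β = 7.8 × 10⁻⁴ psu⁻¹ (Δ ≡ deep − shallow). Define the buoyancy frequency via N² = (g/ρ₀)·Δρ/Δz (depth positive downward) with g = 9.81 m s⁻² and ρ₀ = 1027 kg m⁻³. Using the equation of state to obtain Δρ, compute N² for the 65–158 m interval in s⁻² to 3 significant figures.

ΔT = -3.2 K, ΔS = -0.49 psu (deep − shallow).
Δρ/ρ₀ = −αΔT + βΔS = 5.44 × 10⁻⁴ − 3.822 × 10⁻⁴ = 1.618 × 10⁻⁴, so Δρ ≈ 0.1662 kg m⁻³.
N² = (g/ρ₀)·Δρ/Δz = g·(Δρ/ρ₀)/Δz = 9.81 × 1.618 × 10⁻⁴ / 93 = 1.7067 × 10⁻⁵ s⁻² ≈ 1.71 × 10⁻⁵ s⁻².

1.71 × 10⁻⁵ s⁻²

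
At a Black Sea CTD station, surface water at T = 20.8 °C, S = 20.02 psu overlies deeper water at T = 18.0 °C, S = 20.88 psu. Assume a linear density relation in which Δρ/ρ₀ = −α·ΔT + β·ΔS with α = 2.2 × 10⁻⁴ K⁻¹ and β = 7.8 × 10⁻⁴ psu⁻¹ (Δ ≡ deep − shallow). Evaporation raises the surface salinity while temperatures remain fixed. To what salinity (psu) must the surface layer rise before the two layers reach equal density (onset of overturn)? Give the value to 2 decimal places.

21.67 psu

Neutral buoyancy requires −α(T_deep − T_surf) + β(S_deep − S_surf′) = 0.
S_surf′ = S_deep − (α/β)·ΔT = 20.88 − (2.2 × 10⁻⁴/7.8 × 10⁻⁴)·(-2.8) = 21.6697 psu.
Increase required: 21.6697 − 20.02 = 1.6497 psu.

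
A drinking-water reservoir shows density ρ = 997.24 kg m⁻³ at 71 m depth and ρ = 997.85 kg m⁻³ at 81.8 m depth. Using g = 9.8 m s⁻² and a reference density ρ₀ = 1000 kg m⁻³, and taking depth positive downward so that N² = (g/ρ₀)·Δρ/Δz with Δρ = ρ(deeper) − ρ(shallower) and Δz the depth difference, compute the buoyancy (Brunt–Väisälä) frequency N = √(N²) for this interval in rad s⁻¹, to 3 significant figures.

0.0235 rad s⁻¹

Δρ = 997.85 − 997.24 = 0.61 kg m⁻³ over Δz = 81.8 − 71 = 10.8 m.
N² = (9.8/1000) × (0.61/10.8) = 5.5352 × 10⁻⁴ s⁻².
N = √(5.5352 × 10⁻⁴) = 0.023527 rad s⁻¹ ≈ 0.0235 rad s⁻¹.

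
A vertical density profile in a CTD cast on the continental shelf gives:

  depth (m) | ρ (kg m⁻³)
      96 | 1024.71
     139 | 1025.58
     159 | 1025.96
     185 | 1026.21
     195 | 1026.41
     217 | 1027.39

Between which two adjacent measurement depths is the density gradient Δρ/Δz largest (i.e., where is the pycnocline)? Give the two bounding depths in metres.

Compute the density gradient over each adjacent pair:
  96–139 m: Δρ/Δz = 0.87/43 = 0.020 kg m⁻⁴
  139–159 m: Δρ/Δz = 0.38/20 = 0.019 kg m⁻⁴
  159–185 m: Δρ/Δz = 0.25/26 = 9.6 × 10⁻³ kg m⁻⁴
  185–195 m: Δρ/Δz = 0.20/10 = 0.020 kg m⁻⁴
  195–217 m: Δρ/Δz = 0.98/22 = 0.045 kg m⁻⁴
The largest gradient is in the 195–217 m interval — the pycnocline.

195–217 m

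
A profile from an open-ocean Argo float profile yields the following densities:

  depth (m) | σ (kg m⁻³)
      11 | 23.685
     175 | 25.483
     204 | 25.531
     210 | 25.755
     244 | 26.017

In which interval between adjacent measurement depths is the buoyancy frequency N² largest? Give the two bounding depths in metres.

Compute the density gradient over each adjacent pair:
  11–175 m: Δρ/Δz = 1.798/164 = 0.011 kg m⁻⁴
  175–204 m: Δρ/Δz = 0.048/29 = 1.7 × 10⁻³ kg m⁻⁴
  204–210 m: Δρ/Δz = 0.224/6 = 0.037 kg m⁻⁴
  210–244 m: Δρ/Δz = 0.262/34 = 7.7 × 10⁻³ kg m⁻⁴
The largest gradient is in the 204–210 m interval — the pycnocline.

204–210 m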